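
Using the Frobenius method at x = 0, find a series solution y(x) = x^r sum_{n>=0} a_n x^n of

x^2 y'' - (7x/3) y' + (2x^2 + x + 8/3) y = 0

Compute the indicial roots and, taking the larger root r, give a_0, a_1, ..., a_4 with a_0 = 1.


Write in Frobenius form y'' + (p(x)/x) y' + (q(x)/x^2) y = 0:
  p(x) = -7/3,  q(x) = 2x^2 + x + 8/3.
Indicial equation: r(r-1) + (-7/3) r + (8/3) = 0 -> roots r_1 = 2, r_2 = 4/3.
Take r = r_1 = 2. Let y(x) = x^r sum_{n>=0} a_n x^n with a_0 = 1.
Substitute y = x^r sum a_n x^n and match x^{r+n}. The recurrence is
  D(n) a_n + 1 a_{n-1} + 2 a_{n-2} = 0,  where D(n) = (r+n)(r+n-1) + (-7/3)(r+n) + (8/3).
  a_n = [-1 a_{n-1} - 2 a_{n-2}] / D(n).
Since the indicial polynomial factors as (r - r_1)(r - r_2), D(n) = (r_1 + n - r_1)(r_1 + n - r_2) = n(n + 2/3).
Evaluating step by step (a_0 = 1):
  n = 1: D(1) = 1(1 + 2/3) = 5/3; numerator = -1(1) = -1; a_1 = (-1)/(5/3) = -3/5
  n = 2: D(2) = 2(2 + 2/3) = 16/3; numerator = -1(-3/5) - 2(1) = -7/5; a_2 = (-7/5)/(16/3) = -21/80
  n = 3: D(3) = 3(3 + 2/3) = 11; numerator = -1(-21/80) - 2(-3/5) = 117/80; a_3 = (117/80)/(11) = 117/880
  n = 4: D(4) = 4(4 + 2/3) = 56/3; numerator = -1(117/880) - 2(-21/80) = 69/176; a_4 = (69/176)/(56/3) = 207/9856

r = 2; a_0 = 1; a_1 = -3/5; a_2 = -21/80; a_3 = 117/880; a_4 = 207/9856


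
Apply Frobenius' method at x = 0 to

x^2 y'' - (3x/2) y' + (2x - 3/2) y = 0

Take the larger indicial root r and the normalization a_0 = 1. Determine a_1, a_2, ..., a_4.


Write in Frobenius form y'' + (p(x)/x) y' + (q(x)/x^2) y = 0:
  p(x) = -3/2,  q(x) = 2x - 3/2.
Indicial equation: r(r-1) + (-3/2) r + (-3/2) = 0 -> roots r_1 = 3, r_2 = -1/2.
Take r = r_1 = 3. Let y(x) = x^r sum_{n>=0} a_n x^n with a_0 = 1.
Substitute y = x^r sum a_n x^n and match x^{r+n}. The recurrence is
  D(n) a_n + 2 a_{n-1} = 0,  where D(n) = (r+n)(r+n-1) + (-3/2)(r+n) + (-3/2).
  a_n = -2 / D(n) * a_{n-1}.
Since the indicial polynomial factors as (r - r_1)(r - r_2), D(n) = (r_1 + n - r_1)(r_1 + n - r_2) = n(n + 7/2).
Evaluating step by step (a_0 = 1):
  n = 1: D(1) = 1(1 + 7/2) = 9/2; numerator = -2(1) = -2; a_1 = (-2)/(9/2) = -4/9
  n = 2: D(2) = 2(2 + 7/2) = 11; numerator = -2(-4/9) = 8/9; a_2 = (8/9)/(11) = 8/99
  n = 3: D(3) = 3(3 + 7/2) = 39/2; numerator = -2(8/99) = -16/99; a_3 = (-16/99)/(39/2) = -32/3861
  n = 4: D(4) = 4(4 + 7/2) = 30; numerator = -2(-32/3861) = 64/3861; a_4 = (64/3861)/(30) = 32/57915

r = 3; a_0 = 1; a_1 = -4/9; a_2 = 8/99; a_3 = -32/3861; a_4 = 32/57915


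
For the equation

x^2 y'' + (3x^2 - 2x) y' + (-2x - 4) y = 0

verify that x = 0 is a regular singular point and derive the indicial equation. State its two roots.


Divide by x^2 to reach normal form y'' + P_1(x) y' + P_2(x) y = 0 with P_1(x) = 3 - 2/x and P_2(x) = -2/x - 4/x^2.
x = 0 is a singular point because the y'-coefficient 3 - 2/x has a pole at x = 0 and the y-coefficient -2/x - 4/x^2 has a pole at x = 0.
It is a regular singular point because x P_1(x) = p(x) = 3x - 2 and x^2 P_2(x) = q(x) = -2x - 4 are polynomials, hence analytic at x = 0.
p(0) = -2,  q(0) = -4.
Indicial equation: r(r-1) + p(0) r + q(0) = 0, i.e. r^2 + (p(0) - 1) r + q(0) = 0, i.e. r^2 - 3 r - 4 = 0.
Discriminant: (-3)^2 - 4(-4) = 25, so r = (3 ± 5)/2.
Solving: r_1 = 4, r_2 = -1.

indicial: r^2 - 3 r - 4 = 0; roots r_1 = 4, r_2 = -1


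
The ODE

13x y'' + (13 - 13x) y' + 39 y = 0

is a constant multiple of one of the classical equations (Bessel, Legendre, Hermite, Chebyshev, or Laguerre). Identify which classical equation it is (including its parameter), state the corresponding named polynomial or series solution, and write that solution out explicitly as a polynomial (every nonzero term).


All three coefficients share the factor 13; dividing through by 13 gives  x y'' + (1 - x) y' + 3 y = 0.
This matches the Laguerre equation x y'' + (1 - x) y' + n y = 0 with n = 3; the polynomial solution is L_3(x).
With y = sum_k a_k x^k, matching x^k gives (k+1)k a_{k+1} + (k+1) a_{k+1} - k a_k + n a_k = 0, i.e. (k+1)^2 a_{k+1} = (k - n) a_k = (k - 3) a_k. The right side vanishes at k = 3, so the series terminates at degree 3.
Standard normalization L_n(0) = 1 gives a_0 = 1. Work upward with a_{k+1} = (k - 3) a_k / (k+1)^2:
  a_1 = (0 - 3)(1) / 1^2 = -3/1 = -3
  a_2 = (1 - 3)(-3) / 2^2 = 6/4 = 3/2
  a_3 = (2 - 3)(3/2) / 3^2 = (-3/2)/9 = -1/6
Hence L_3(x) = -x^3/6 + 3 x^2/2 - 3 x + 1.

L_3(x); series = -x^3/6 + 3 x^2/2 - 3 x + 1


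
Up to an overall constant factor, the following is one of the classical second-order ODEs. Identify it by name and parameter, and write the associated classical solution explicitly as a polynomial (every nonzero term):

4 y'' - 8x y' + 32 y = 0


All three coefficients share the factor 4; dividing through by 4 gives  y'' - 2x y' + 8 y = 0.
This matches the Hermite equation y'' - 2x y' + 2n y = 0 with 2n = 8, so n = 4; the polynomial solution is H_4(x).
With y = sum_k a_k x^k, matching x^k gives (k+2)(k+1) a_{k+2} = 2(k - n) a_k = 2(k - 4) a_k. The right side vanishes at k = 4, so the series with the parity of 4 terminates at degree 4.
Standard normalization: leading coefficient of H_n is 2^n, so a_4 = 2^4 = 16. Work downward with a_k = (k+1)(k+2) a_{k+2} / (2(k - n)):
  a_2 = (3)(4)(16) / (2(2 - 4)) = 192/(-4) = -48
  a_0 = (1)(2)(-48) / (2(0 - 4)) = -96/(-8) = 12
Hence H_4(x) = 16 x^4 - 48 x^2 + 12.

H_4(x); series = 16 x^4 - 48 x^2 + 12


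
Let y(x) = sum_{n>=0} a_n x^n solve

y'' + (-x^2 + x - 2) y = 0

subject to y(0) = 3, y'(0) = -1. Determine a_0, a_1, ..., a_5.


Ansatz: y(x) = sum_{n>=0} a_n x^n, so y'(x) = sum_{n>=1} n a_n x^(n-1) and y''(x) = sum_{n>=2} n(n-1) a_n x^(n-2).
Substitute into P(x) y'' + Q(x) y' + R(x) y = 0 with P(x) = 1, Q(x) = 0, R(x) = -x^2 + x - 2, and match powers of x.
Initial conditions: a_0 = 3, a_1 = -1.
Setting the coefficient of each power of x to zero and solving order by order (substituting the coefficients already found):
  x^0: 2 a_2 - 2 a_0 = 0  ->  2 a_2 = 2 a_0 = 6  ->  a_2 = 3
  x^1: 6 a_3 - 2 a_1 + a_0 = 0  ->  6 a_3 = 2 a_1 - a_0 = -5  ->  a_3 = -5/6
  x^2: 12 a_4 - 2 a_2 + a_1 - a_0 = 0  ->  12 a_4 = 2 a_2 - a_1 + a_0 = 10  ->  a_4 = 5/6
  x^3: 20 a_5 - 2 a_3 + a_2 - a_1 = 0  ->  20 a_5 = 2 a_3 - a_2 + a_1 = -17/3  ->  a_5 = -17/60
Truncated series: y(x) = 3 - x + 3 x^2 - (5/6) x^3 + (5/6) x^4 - (17/60) x^5 + O(x^6).

a_0 = 3; a_1 = -1; a_2 = 3; a_3 = -5/6; a_4 = 5/6; a_5 = -17/60


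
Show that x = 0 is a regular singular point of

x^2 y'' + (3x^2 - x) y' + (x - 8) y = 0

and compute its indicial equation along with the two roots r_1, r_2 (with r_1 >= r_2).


Divide by x^2 to reach normal form y'' + P_1(x) y' + P_2(x) y = 0 with P_1(x) = 3 - 1/x and P_2(x) = 1/x - 8/x^2.
x = 0 is a singular point because the y'-coefficient 3 - 1/x has a pole at x = 0 and the y-coefficient 1/x - 8/x^2 has a pole at x = 0.
It is a regular singular point because x P_1(x) = p(x) = 3x - 1 and x^2 P_2(x) = q(x) = x - 8 are polynomials, hence analytic at x = 0.
p(0) = -1,  q(0) = -8.
Indicial equation: r(r-1) + p(0) r + q(0) = 0, i.e. r^2 + (p(0) - 1) r + q(0) = 0, i.e. r^2 - 2 r - 8 = 0.
Discriminant: (-2)^2 - 4(-8) = 36, so r = (2 ± 6)/2.
Solving: r_1 = 4, r_2 = -2.

indicial: r^2 - 2 r - 8 = 0; roots r_1 = 4, r_2 = -2


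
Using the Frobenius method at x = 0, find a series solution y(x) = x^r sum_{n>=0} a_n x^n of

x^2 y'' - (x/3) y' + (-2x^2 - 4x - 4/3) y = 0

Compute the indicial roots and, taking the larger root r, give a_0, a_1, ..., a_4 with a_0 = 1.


Write in Frobenius form y'' + (p(x)/x) y' + (q(x)/x^2) y = 0:
  p(x) = -1/3,  q(x) = -2x^2 - 4x - 4/3.
Indicial equation: r(r-1) + (-1/3) r + (-4/3) = 0 -> roots r_1 = 2, r_2 = -2/3.
Take r = r_1 = 2. Let y(x) = x^r sum_{n>=0} a_n x^n with a_0 = 1.
Substitute y = x^r sum a_n x^n and match x^{r+n}. The recurrence is
  D(n) a_n - 4 a_{n-1} - 2 a_{n-2} = 0,  where D(n) = (r+n)(r+n-1) + (-1/3)(r+n) + (-4/3).
  a_n = [4 a_{n-1} + 2 a_{n-2}] / D(n).
Since the indicial polynomial factors as (r - r_1)(r - r_2), D(n) = (r_1 + n - r_1)(r_1 + n - r_2) = n(n + 8/3).
Evaluating step by step (a_0 = 1):
  n = 1: D(1) = 1(1 + 8/3) = 11/3; numerator = 4(1) = 4; a_1 = (4)/(11/3) = 12/11
  n = 2: D(2) = 2(2 + 8/3) = 28/3; numerator = 4(12/11) + 2(1) = 70/11; a_2 = (70/11)/(28/3) = 15/22
  n = 3: D(3) = 3(3 + 8/3) = 17; numerator = 4(15/22) + 2(12/11) = 54/11; a_3 = (54/11)/(17) = 54/187
  n = 4: D(4) = 4(4 + 8/3) = 80/3; numerator = 4(54/187) + 2(15/22) = 471/187; a_4 = (471/187)/(80/3) = 1413/14960

r = 2; a_0 = 1; a_1 = 12/11; a_2 = 15/22; a_3 = 54/187; a_4 = 1413/14960


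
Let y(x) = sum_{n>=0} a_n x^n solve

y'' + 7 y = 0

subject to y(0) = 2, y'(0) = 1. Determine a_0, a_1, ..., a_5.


Ansatz: y(x) = sum_{n>=0} a_n x^n, so y'(x) = sum_{n>=1} n a_n x^(n-1) and y''(x) = sum_{n>=2} n(n-1) a_n x^(n-2).
Substitute into P(x) y'' + Q(x) y' + R(x) y = 0 with P(x) = 1, Q(x) = 0, R(x) = 7, and match powers of x.
Initial conditions: a_0 = 2, a_1 = 1.
Setting the coefficient of each power of x to zero and solving order by order (substituting the coefficients already found):
  x^0: 2 a_2 + 7 a_0 = 0  ->  2 a_2 = -7 a_0 = -14  ->  a_2 = -7
  x^1: 6 a_3 + 7 a_1 = 0  ->  6 a_3 = -7 a_1 = -7  ->  a_3 = -7/6
  x^2: 12 a_4 + 7 a_2 = 0  ->  12 a_4 = -7 a_2 = 49  ->  a_4 = 49/12
  x^3: 20 a_5 + 7 a_3 = 0  ->  20 a_5 = -7 a_3 = 49/6  ->  a_5 = 49/120
Truncated series: y(x) = 2 + x - 7 x^2 - (7/6) x^3 + (49/12) x^4 + (49/120) x^5 + O(x^6).

a_0 = 2; a_1 = 1; a_2 = -7; a_3 = -7/6; a_4 = 49/12; a_5 = 49/120


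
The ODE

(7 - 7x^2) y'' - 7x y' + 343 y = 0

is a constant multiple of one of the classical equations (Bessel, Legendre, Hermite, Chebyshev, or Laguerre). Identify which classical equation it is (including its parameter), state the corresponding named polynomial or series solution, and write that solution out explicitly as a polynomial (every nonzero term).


All three coefficients share the factor 7; dividing through by 7 gives  (1 - x^2) y'' - x y' + 49 y = 0.
This matches the Chebyshev equation (1 - x^2) y'' - x y' + n^2 y = 0 (note the -x y' term, not -2x y') with n^2 = 49, so n = 7; the polynomial solution is T_7(x).
With y = sum_k a_k x^k, matching x^k gives (k+2)(k+1) a_{k+2} = (k^2 - n^2) a_k = (k - 7)(k + 7) a_k. The right side vanishes at k = 7, so the series with the parity of 7 terminates at degree 7.
Standard normalization: leading coefficient of T_n is 2^(n-1), so a_7 = 2^6 = 64. Work downward with a_k = (k+1)(k+2) a_{k+2} / ((k - 7)(k + 7)):
  a_5 = (6)(7)(64) / ((5 - 7)(5 + 7)) = 2688/(-24) = -112
  a_3 = (4)(5)(-112) / ((3 - 7)(3 + 7)) = -2240/(-40) = 56
  a_1 = (2)(3)(56) / ((1 - 7)(1 + 7)) = 336/(-48) = -7
Hence T_7(x) = 64 x^7 - 112 x^5 + 56 x^3 - 7 x.

T_7(x); series = 64 x^7 - 112 x^5 + 56 x^3 - 7 x


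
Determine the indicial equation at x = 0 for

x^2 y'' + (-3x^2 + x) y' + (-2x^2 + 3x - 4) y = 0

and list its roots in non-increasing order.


Divide by x^2 to reach normal form y'' + P_1(x) y' + P_2(x) y = 0 with P_1(x) = -3 + 1/x and P_2(x) = -2 + 3/x - 4/x^2.
x = 0 is a singular point because the y'-coefficient -3 + 1/x has a pole at x = 0 and the y-coefficient -2 + 3/x - 4/x^2 has a pole at x = 0.
It is a regular singular point because x P_1(x) = p(x) = 1 - 3x and x^2 P_2(x) = q(x) = -2x^2 + 3x - 4 are polynomials, hence analytic at x = 0.
p(0) = 1,  q(0) = -4.
Indicial equation: r(r-1) + p(0) r + q(0) = 0, i.e. r^2 + (p(0) - 1) r + q(0) = 0, i.e. r^2 - 4 = 0.
Discriminant: (0)^2 - 4(-4) = 16, so r = (0 ± 4)/2.
Solving: r_1 = 2, r_2 = -2.

indicial: r^2 - 4 = 0; roots r_1 = 2, r_2 = -2


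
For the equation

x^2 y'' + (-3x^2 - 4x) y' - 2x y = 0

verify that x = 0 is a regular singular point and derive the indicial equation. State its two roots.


Divide by x^2 to reach normal form y'' + P_1(x) y' + P_2(x) y = 0 with P_1(x) = -3 - 4/x and P_2(x) = -2/x.
x = 0 is a singular point because the y'-coefficient -3 - 4/x has a pole at x = 0 and the y-coefficient -2/x has a pole at x = 0.
It is a regular singular point because x P_1(x) = p(x) = -3x - 4 and x^2 P_2(x) = q(x) = -2x are polynomials, hence analytic at x = 0.
p(0) = -4,  q(0) = 0.
Indicial equation: r(r-1) + p(0) r + q(0) = 0, i.e. r^2 + (p(0) - 1) r + q(0) = 0, i.e. r^2 - 5 r = 0.
Discriminant: (-5)^2 - 4(0) = 25, so r = (5 ± 5)/2.
Solving: r_1 = 5, r_2 = 0.

indicial: r^2 - 5 r = 0; roots r_1 = 5, r_2 = 0


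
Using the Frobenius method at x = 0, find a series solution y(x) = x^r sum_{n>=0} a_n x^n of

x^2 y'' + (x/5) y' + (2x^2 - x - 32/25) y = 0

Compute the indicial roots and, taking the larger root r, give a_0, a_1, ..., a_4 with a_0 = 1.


Write in Frobenius form y'' + (p(x)/x) y' + (q(x)/x^2) y = 0:
  p(x) = 1/5,  q(x) = 2x^2 - x - 32/25.
Indicial equation: r(r-1) + (1/5) r + (-32/25) = 0 -> roots r_1 = 8/5, r_2 = -4/5.
Take r = r_1 = 8/5. Let y(x) = x^r sum_{n>=0} a_n x^n with a_0 = 1.
Substitute y = x^r sum a_n x^n and match x^{r+n}. The recurrence is
  D(n) a_n - 1 a_{n-1} + 2 a_{n-2} = 0,  where D(n) = (r+n)(r+n-1) + (1/5)(r+n) + (-32/25).
  a_n = [1 a_{n-1} - 2 a_{n-2}] / D(n).
Since the indicial polynomial factors as (r - r_1)(r - r_2), D(n) = (r_1 + n - r_1)(r_1 + n - r_2) = n(n + 12/5).
Evaluating step by step (a_0 = 1):
  n = 1: D(1) = 1(1 + 12/5) = 17/5; numerator = 1(1) = 1; a_1 = (1)/(17/5) = 5/17
  n = 2: D(2) = 2(2 + 12/5) = 44/5; numerator = 1(5/17) - 2(1) = -29/17; a_2 = (-29/17)/(44/5) = -145/748
  n = 3: D(3) = 3(3 + 12/5) = 81/5; numerator = 1(-145/748) - 2(5/17) = -585/748; a_3 = (-585/748)/(81/5) = -325/6732
  n = 4: D(4) = 4(4 + 12/5) = 128/5; numerator = 1(-325/6732) - 2(-145/748) = 2285/6732; a_4 = (2285/6732)/(128/5) = 11425/861696

r = 8/5; a_0 = 1; a_1 = 5/17; a_2 = -145/748; a_3 = -325/6732; a_4 = 11425/861696


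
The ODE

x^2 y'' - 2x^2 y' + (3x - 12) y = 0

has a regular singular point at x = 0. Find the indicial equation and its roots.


Divide by x^2 to reach normal form y'' + P_1(x) y' + P_2(x) y = 0 with P_1(x) = -2 and P_2(x) = 3/x - 12/x^2.
x = 0 is a singular point because the y-coefficient 3/x - 12/x^2 has a pole at x = 0.
It is a regular singular point because x P_1(x) = p(x) = -2x and x^2 P_2(x) = q(x) = 3x - 12 are polynomials, hence analytic at x = 0.
p(0) = 0,  q(0) = -12.
Indicial equation: r(r-1) + p(0) r + q(0) = 0, i.e. r^2 + (p(0) - 1) r + q(0) = 0, i.e. r^2 - 1 r - 12 = 0.
Discriminant: (-1)^2 - 4(-12) = 49, so r = (1 ± 7)/2.
Solving: r_1 = 4, r_2 = -3.

indicial: r^2 - 1 r - 12 = 0; roots r_1 = 4, r_2 = -3


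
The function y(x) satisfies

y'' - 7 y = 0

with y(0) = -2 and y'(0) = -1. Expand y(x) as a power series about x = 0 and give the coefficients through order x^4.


Ansatz: y(x) = sum_{n>=0} a_n x^n, so y'(x) = sum_{n>=1} n a_n x^(n-1) and y''(x) = sum_{n>=2} n(n-1) a_n x^(n-2).
Substitute into P(x) y'' + Q(x) y' + R(x) y = 0 with P(x) = 1, Q(x) = 0, R(x) = -7, and match powers of x.
Initial conditions: a_0 = -2, a_1 = -1.
Setting the coefficient of each power of x to zero and solving order by order (substituting the coefficients already found):
  x^0: 2 a_2 - 7 a_0 = 0  ->  2 a_2 = 7 a_0 = -14  ->  a_2 = -7
  x^1: 6 a_3 - 7 a_1 = 0  ->  6 a_3 = 7 a_1 = -7  ->  a_3 = -7/6
  x^2: 12 a_4 - 7 a_2 = 0  ->  12 a_4 = 7 a_2 = -49  ->  a_4 = -49/12
Truncated series: y(x) = -2 - x - 7 x^2 - (7/6) x^3 - (49/12) x^4 + O(x^5).

a_0 = -2; a_1 = -1; a_2 = -7; a_3 = -7/6; a_4 = -49/12


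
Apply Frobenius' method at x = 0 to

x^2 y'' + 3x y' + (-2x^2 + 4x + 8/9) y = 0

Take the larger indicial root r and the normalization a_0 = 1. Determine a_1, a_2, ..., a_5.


Write in Frobenius form y'' + (p(x)/x) y' + (q(x)/x^2) y = 0:
  p(x) = 3,  q(x) = -2x^2 + 4x + 8/9.
Indicial equation: r(r-1) + (3) r + (8/9) = 0 -> roots r_1 = -2/3, r_2 = -4/3.
Take r = r_1 = -2/3. Let y(x) = x^r sum_{n>=0} a_n x^n with a_0 = 1.
Substitute y = x^r sum a_n x^n and match x^{r+n}. The recurrence is
  D(n) a_n + 4 a_{n-1} - 2 a_{n-2} = 0,  where D(n) = (r+n)(r+n-1) + (3)(r+n) + (8/9).
  a_n = [-4 a_{n-1} + 2 a_{n-2}] / D(n).
Since the indicial polynomial factors as (r - r_1)(r - r_2), D(n) = (r_1 + n - r_1)(r_1 + n - r_2) = n(n + 2/3).
Evaluating step by step (a_0 = 1):
  n = 1: D(1) = 1(1 + 2/3) = 5/3; numerator = -4(1) = -4; a_1 = (-4)/(5/3) = -12/5
  n = 2: D(2) = 2(2 + 2/3) = 16/3; numerator = -4(-12/5) + 2(1) = 58/5; a_2 = (58/5)/(16/3) = 87/40
  n = 3: D(3) = 3(3 + 2/3) = 11; numerator = -4(87/40) + 2(-12/5) = -27/2; a_3 = (-27/2)/(11) = -27/22
  n = 4: D(4) = 4(4 + 2/3) = 56/3; numerator = -4(-27/22) + 2(87/40) = 2037/220; a_4 = (2037/220)/(56/3) = 873/1760
  n = 5: D(5) = 5(5 + 2/3) = 85/3; numerator = -4(873/1760) + 2(-27/22) = -1953/440; a_5 = (-1953/440)/(85/3) = -5859/37400

r = -2/3; a_0 = 1; a_1 = -12/5; a_2 = 87/40; a_3 = -27/22; a_4 = 873/1760; a_5 = -5859/37400


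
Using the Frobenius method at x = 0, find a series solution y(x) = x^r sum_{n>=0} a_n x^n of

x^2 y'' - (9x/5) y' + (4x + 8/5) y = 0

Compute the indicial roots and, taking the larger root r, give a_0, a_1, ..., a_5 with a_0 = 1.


Write in Frobenius form y'' + (p(x)/x) y' + (q(x)/x^2) y = 0:
  p(x) = -9/5,  q(x) = 4x + 8/5.
Indicial equation: r(r-1) + (-9/5) r + (8/5) = 0 -> roots r_1 = 2, r_2 = 4/5.
Take r = r_1 = 2. Let y(x) = x^r sum_{n>=0} a_n x^n with a_0 = 1.
Substitute y = x^r sum a_n x^n and match x^{r+n}. The recurrence is
  D(n) a_n + 4 a_{n-1} = 0,  where D(n) = (r+n)(r+n-1) + (-9/5)(r+n) + (8/5).
  a_n = -4 / D(n) * a_{n-1}.
Since the indicial polynomial factors as (r - r_1)(r - r_2), D(n) = (r_1 + n - r_1)(r_1 + n - r_2) = n(n + 6/5).
Evaluating step by step (a_0 = 1):
  n = 1: D(1) = 1(1 + 6/5) = 11/5; numerator = -4(1) = -4; a_1 = (-4)/(11/5) = -20/11
  n = 2: D(2) = 2(2 + 6/5) = 32/5; numerator = -4(-20/11) = 80/11; a_2 = (80/11)/(32/5) = 25/22
  n = 3: D(3) = 3(3 + 6/5) = 63/5; numerator = -4(25/22) = -50/11; a_3 = (-50/11)/(63/5) = -250/693
  n = 4: D(4) = 4(4 + 6/5) = 104/5; numerator = -4(-250/693) = 1000/693; a_4 = (1000/693)/(104/5) = 625/9009
  n = 5: D(5) = 5(5 + 6/5) = 31; numerator = -4(625/9009) = -2500/9009; a_5 = (-2500/9009)/(31) = -2500/279279

r = 2; a_0 = 1; a_1 = -20/11; a_2 = 25/22; a_3 = -250/693; a_4 = 625/9009; a_5 = -2500/279279


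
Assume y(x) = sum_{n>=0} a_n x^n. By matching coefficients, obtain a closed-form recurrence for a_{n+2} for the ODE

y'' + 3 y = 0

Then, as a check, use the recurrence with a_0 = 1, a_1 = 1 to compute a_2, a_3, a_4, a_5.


Substitute y = sum_n a_n x^n into y'' + (const) y = 0.
y''(x) = sum_{n>=0} (n+2)(n+1) a_{n+2} x^n.
The ODE becomes sum_n [(n+2)(n+1) a_{n+2} + 3 a_n] x^n = 0.
Setting each coefficient to zero gives the recurrence:
  (n+2)(n+1) a_{n+2} + 3 a_n = 0,
  a_{n+2} = -3 / ((n+1)(n+2)) a_n.

Check with a_0 = 1, a_1 = 1 (apply the recurrence for n = 0, 1, 2, 3): a_0 = 1, a_1 = 1, a_2 = -3/2, a_3 = -1/2, a_4 = 3/8, a_5 = 3/40.

a_{n+2} = -3/((n+1)(n+2)) * a_n; check: a_0 = 1, a_1 = 1, a_2 = -3/2, a_3 = -1/2, a_4 = 3/8, a_5 = 3/40


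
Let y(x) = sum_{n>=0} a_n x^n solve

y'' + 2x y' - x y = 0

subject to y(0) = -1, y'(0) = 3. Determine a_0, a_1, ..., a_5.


Ansatz: y(x) = sum_{n>=0} a_n x^n, so y'(x) = sum_{n>=1} n a_n x^(n-1) and y''(x) = sum_{n>=2} n(n-1) a_n x^(n-2).
Substitute into P(x) y'' + Q(x) y' + R(x) y = 0 with P(x) = 1, Q(x) = 2x, R(x) = -x, and match powers of x.
Initial conditions: a_0 = -1, a_1 = 3.
Setting the coefficient of each power of x to zero and solving order by order (substituting the coefficients already found):
  x^0: 2 a_2 = 0  ->  a_2 = 0
  x^1: 6 a_3 + 2 a_1 - a_0 = 0  ->  6 a_3 = -2 a_1 + a_0 = -7  ->  a_3 = -7/6
  x^2: 12 a_4 + 4 a_2 - a_1 = 0  ->  12 a_4 = -4 a_2 + a_1 = 3  ->  a_4 = 1/4
  x^3: 20 a_5 + 6 a_3 - a_2 = 0  ->  20 a_5 = -6 a_3 + a_2 = 7  ->  a_5 = 7/20
Truncated series: y(x) = -1 + 3 x - (7/6) x^3 + (1/4) x^4 + (7/20) x^5 + O(x^6).

a_0 = -1; a_1 = 3; a_2 = 0; a_3 = -7/6; a_4 = 1/4; a_5 = 7/20


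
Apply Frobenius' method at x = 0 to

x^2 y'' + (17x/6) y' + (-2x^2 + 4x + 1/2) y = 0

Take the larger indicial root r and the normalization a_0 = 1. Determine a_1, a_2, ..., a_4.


Write in Frobenius form y'' + (p(x)/x) y' + (q(x)/x^2) y = 0:
  p(x) = 17/6,  q(x) = -2x^2 + 4x + 1/2.
Indicial equation: r(r-1) + (17/6) r + (1/2) = 0 -> roots r_1 = -1/3, r_2 = -3/2.
Take r = r_1 = -1/3. Let y(x) = x^r sum_{n>=0} a_n x^n with a_0 = 1.
Substitute y = x^r sum a_n x^n and match x^{r+n}. The recurrence is
  D(n) a_n + 4 a_{n-1} - 2 a_{n-2} = 0,  where D(n) = (r+n)(r+n-1) + (17/6)(r+n) + (1/2).
  a_n = [-4 a_{n-1} + 2 a_{n-2}] / D(n).
Since the indicial polynomial factors as (r - r_1)(r - r_2), D(n) = (r_1 + n - r_1)(r_1 + n - r_2) = n(n + 7/6).
Evaluating step by step (a_0 = 1):
  n = 1: D(1) = 1(1 + 7/6) = 13/6; numerator = -4(1) = -4; a_1 = (-4)/(13/6) = -24/13
  n = 2: D(2) = 2(2 + 7/6) = 19/3; numerator = -4(-24/13) + 2(1) = 122/13; a_2 = (122/13)/(19/3) = 366/247
  n = 3: D(3) = 3(3 + 7/6) = 25/2; numerator = -4(366/247) + 2(-24/13) = -2376/247; a_3 = (-2376/247)/(25/2) = -4752/6175
  n = 4: D(4) = 4(4 + 7/6) = 62/3; numerator = -4(-4752/6175) + 2(366/247) = 37308/6175; a_4 = (37308/6175)/(62/3) = 55962/191425

r = -1/3; a_0 = 1; a_1 = -24/13; a_2 = 366/247; a_3 = -4752/6175; a_4 = 55962/191425


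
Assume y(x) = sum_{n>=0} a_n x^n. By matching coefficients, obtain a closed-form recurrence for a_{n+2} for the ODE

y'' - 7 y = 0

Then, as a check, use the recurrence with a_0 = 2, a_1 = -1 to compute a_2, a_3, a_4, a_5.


Substitute y = sum_n a_n x^n into y'' + (const) y = 0.
y''(x) = sum_{n>=0} (n+2)(n+1) a_{n+2} x^n.
The ODE becomes sum_n [(n+2)(n+1) a_{n+2} - 7 a_n] x^n = 0.
Setting each coefficient to zero gives the recurrence:
  (n+2)(n+1) a_{n+2} - 7 a_n = 0,
  a_{n+2} = 7 / ((n+1)(n+2)) a_n.

Check with a_0 = 2, a_1 = -1 (apply the recurrence for n = 0, 1, 2, 3): a_0 = 2, a_1 = -1, a_2 = 7, a_3 = -7/6, a_4 = 49/12, a_5 = -49/120.

a_{n+2} = 7/((n+1)(n+2)) * a_n; check: a_0 = 2, a_1 = -1, a_2 = 7, a_3 = -7/6, a_4 = 49/12, a_5 = -49/120


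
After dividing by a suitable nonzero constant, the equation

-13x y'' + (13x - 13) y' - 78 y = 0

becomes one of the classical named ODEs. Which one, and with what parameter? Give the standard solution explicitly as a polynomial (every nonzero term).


All three coefficients share the factor -13; dividing through by -13 gives  x y'' + (1 - x) y' + 6 y = 0.
This matches the Laguerre equation x y'' + (1 - x) y' + n y = 0 with n = 6; the polynomial solution is L_6(x).
With y = sum_k a_k x^k, matching x^k gives (k+1)k a_{k+1} + (k+1) a_{k+1} - k a_k + n a_k = 0, i.e. (k+1)^2 a_{k+1} = (k - n) a_k = (k - 6) a_k. The right side vanishes at k = 6, so the series terminates at degree 6.
Standard normalization L_n(0) = 1 gives a_0 = 1. Work upward with a_{k+1} = (k - 6) a_k / (k+1)^2:
  a_1 = (0 - 6)(1) / 1^2 = -6/1 = -6
  a_2 = (1 - 6)(-6) / 2^2 = 30/4 = 15/2
  a_3 = (2 - 6)(15/2) / 3^2 = -30/9 = -10/3
  a_4 = (3 - 6)(-10/3) / 4^2 = 10/16 = 5/8
  a_5 = (4 - 6)(5/8) / 5^2 = (-5/4)/25 = -1/20
  a_6 = (5 - 6)(-1/20) / 6^2 = (1/20)/36 = 1/720
Hence L_6(x) = x^6/720 - x^5/20 + 5 x^4/8 - 10 x^3/3 + 15 x^2/2 - 6 x + 1.

L_6(x); series = x^6/720 - x^5/20 + 5 x^4/8 - 10 x^3/3 + 15 x^2/2 - 6 x + 1


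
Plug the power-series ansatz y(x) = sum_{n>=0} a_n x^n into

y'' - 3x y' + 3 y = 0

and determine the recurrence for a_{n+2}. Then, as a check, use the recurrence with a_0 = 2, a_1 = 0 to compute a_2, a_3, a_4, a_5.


Substitute y = sum_n a_n x^n.
y''(x) has coefficient (n+2)(n+1) a_{n+2} at x^n;
-3 x y'(x) has coefficient -3 n a_n at x^n (shift);
3 y(x) has coefficient 3 a_n at x^n.
Matching x^n: (n+2)(n+1) a_{n+2} + (-3n + 3) a_n = 0.
Thus a_{n+2} = (3n - 3) / ((n+1)(n+2)) * a_n.

Check with a_0 = 2, a_1 = 0 (apply the recurrence for n = 0, 1, 2, 3): a_0 = 2, a_1 = 0, a_2 = -3, a_3 = 0, a_4 = -3/4, a_5 = 0.

a_(n+2) = (3n - 3) / ((n+1)(n+2)) * a_n; check: a_0 = 2, a_1 = 0, a_2 = -3, a_3 = 0, a_4 = -3/4, a_5 = 0


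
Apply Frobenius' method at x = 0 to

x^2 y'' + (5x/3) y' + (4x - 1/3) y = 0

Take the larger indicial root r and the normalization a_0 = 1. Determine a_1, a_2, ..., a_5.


Write in Frobenius form y'' + (p(x)/x) y' + (q(x)/x^2) y = 0:
  p(x) = 5/3,  q(x) = 4x - 1/3.
Indicial equation: r(r-1) + (5/3) r + (-1/3) = 0 -> roots r_1 = 1/3, r_2 = -1.
Take r = r_1 = 1/3. Let y(x) = x^r sum_{n>=0} a_n x^n with a_0 = 1.
Substitute y = x^r sum a_n x^n and match x^{r+n}. The recurrence is
  D(n) a_n + 4 a_{n-1} = 0,  where D(n) = (r+n)(r+n-1) + (5/3)(r+n) + (-1/3).
  a_n = -4 / D(n) * a_{n-1}.
Since the indicial polynomial factors as (r - r_1)(r - r_2), D(n) = (r_1 + n - r_1)(r_1 + n - r_2) = n(n + 4/3).
Evaluating step by step (a_0 = 1):
  n = 1: D(1) = 1(1 + 4/3) = 7/3; numerator = -4(1) = -4; a_1 = (-4)/(7/3) = -12/7
  n = 2: D(2) = 2(2 + 4/3) = 20/3; numerator = -4(-12/7) = 48/7; a_2 = (48/7)/(20/3) = 36/35
  n = 3: D(3) = 3(3 + 4/3) = 13; numerator = -4(36/35) = -144/35; a_3 = (-144/35)/(13) = -144/455
  n = 4: D(4) = 4(4 + 4/3) = 64/3; numerator = -4(-144/455) = 576/455; a_4 = (576/455)/(64/3) = 27/455
  n = 5: D(5) = 5(5 + 4/3) = 95/3; numerator = -4(27/455) = -108/455; a_5 = (-108/455)/(95/3) = -324/43225

r = 1/3; a_0 = 1; a_1 = -12/7; a_2 = 36/35; a_3 = -144/455; a_4 = 27/455; a_5 = -324/43225


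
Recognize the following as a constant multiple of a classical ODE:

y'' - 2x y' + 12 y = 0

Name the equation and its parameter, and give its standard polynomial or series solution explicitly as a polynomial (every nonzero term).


The equation is already in a standard form:  y'' - 2x y' + 12 y = 0.
This matches the Hermite equation y'' - 2x y' + 2n y = 0 with 2n = 12, so n = 6; the polynomial solution is H_6(x).
With y = sum_k a_k x^k, matching x^k gives (k+2)(k+1) a_{k+2} = 2(k - n) a_k = 2(k - 6) a_k. The right side vanishes at k = 6, so the series with the parity of 6 terminates at degree 6.
Standard normalization: leading coefficient of H_n is 2^n, so a_6 = 2^6 = 64. Work downward with a_k = (k+1)(k+2) a_{k+2} / (2(k - n)):
  a_4 = (5)(6)(64) / (2(4 - 6)) = 1920/(-4) = -480
  a_2 = (3)(4)(-480) / (2(2 - 6)) = -5760/(-8) = 720
  a_0 = (1)(2)(720) / (2(0 - 6)) = 1440/(-12) = -120
Hence H_6(x) = 64 x^6 - 480 x^4 + 720 x^2 - 120.

H_6(x); series = 64 x^6 - 480 x^4 + 720 x^2 - 120


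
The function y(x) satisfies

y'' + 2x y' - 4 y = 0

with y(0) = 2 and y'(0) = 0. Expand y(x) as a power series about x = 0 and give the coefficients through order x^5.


Ansatz: y(x) = sum_{n>=0} a_n x^n, so y'(x) = sum_{n>=1} n a_n x^(n-1) and y''(x) = sum_{n>=2} n(n-1) a_n x^(n-2).
Substitute into P(x) y'' + Q(x) y' + R(x) y = 0 with P(x) = 1, Q(x) = 2x, R(x) = -4, and match powers of x.
Initial conditions: a_0 = 2, a_1 = 0.
Setting the coefficient of each power of x to zero and solving order by order (substituting the coefficients already found):
  x^0: 2 a_2 - 4 a_0 = 0  ->  2 a_2 = 4 a_0 = 8  ->  a_2 = 4
  x^1: 6 a_3 - 2 a_1 = 0  ->  6 a_3 = 2 a_1 = 0  ->  a_3 = 0
  x^2: 12 a_4 = 0  ->  a_4 = 0
  x^3: 20 a_5 + 2 a_3 = 0  ->  20 a_5 = -2 a_3 = 0  ->  a_5 = 0
Truncated series: y(x) = 2 + 4 x^2 + O(x^6).

a_0 = 2; a_1 = 0; a_2 = 4; a_3 = 0; a_4 = 0; a_5 = 0


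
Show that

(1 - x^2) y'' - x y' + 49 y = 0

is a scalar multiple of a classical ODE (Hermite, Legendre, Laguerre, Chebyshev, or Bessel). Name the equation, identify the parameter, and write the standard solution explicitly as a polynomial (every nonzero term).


The equation is already in a standard form:  (1 - x^2) y'' - x y' + 49 y = 0.
This matches the Chebyshev equation (1 - x^2) y'' - x y' + n^2 y = 0 (note the -x y' term, not -2x y') with n^2 = 49, so n = 7; the polynomial solution is T_7(x).
With y = sum_k a_k x^k, matching x^k gives (k+2)(k+1) a_{k+2} = (k^2 - n^2) a_k = (k - 7)(k + 7) a_k. The right side vanishes at k = 7, so the series with the parity of 7 terminates at degree 7.
Standard normalization: leading coefficient of T_n is 2^(n-1), so a_7 = 2^6 = 64. Work downward with a_k = (k+1)(k+2) a_{k+2} / ((k - 7)(k + 7)):
  a_5 = (6)(7)(64) / ((5 - 7)(5 + 7)) = 2688/(-24) = -112
  a_3 = (4)(5)(-112) / ((3 - 7)(3 + 7)) = -2240/(-40) = 56
  a_1 = (2)(3)(56) / ((1 - 7)(1 + 7)) = 336/(-48) = -7
Hence T_7(x) = 64 x^7 - 112 x^5 + 56 x^3 - 7 x.

T_7(x); series = 64 x^7 - 112 x^5 + 56 x^3 - 7 x


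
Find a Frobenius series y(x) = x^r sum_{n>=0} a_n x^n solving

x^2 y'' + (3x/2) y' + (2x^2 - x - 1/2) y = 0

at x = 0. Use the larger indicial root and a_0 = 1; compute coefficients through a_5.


Write in Frobenius form y'' + (p(x)/x) y' + (q(x)/x^2) y = 0:
  p(x) = 3/2,  q(x) = 2x^2 - x - 1/2.
Indicial equation: r(r-1) + (3/2) r + (-1/2) = 0 -> roots r_1 = 1/2, r_2 = -1.
Take r = r_1 = 1/2. Let y(x) = x^r sum_{n>=0} a_n x^n with a_0 = 1.
Substitute y = x^r sum a_n x^n and match x^{r+n}. The recurrence is
  D(n) a_n - 1 a_{n-1} + 2 a_{n-2} = 0,  where D(n) = (r+n)(r+n-1) + (3/2)(r+n) + (-1/2).
  a_n = [1 a_{n-1} - 2 a_{n-2}] / D(n).
Since the indicial polynomial factors as (r - r_1)(r - r_2), D(n) = (r_1 + n - r_1)(r_1 + n - r_2) = n(n + 3/2).
Evaluating step by step (a_0 = 1):
  n = 1: D(1) = 1(1 + 3/2) = 5/2; numerator = 1(1) = 1; a_1 = (1)/(5/2) = 2/5
  n = 2: D(2) = 2(2 + 3/2) = 7; numerator = 1(2/5) - 2(1) = -8/5; a_2 = (-8/5)/(7) = -8/35
  n = 3: D(3) = 3(3 + 3/2) = 27/2; numerator = 1(-8/35) - 2(2/5) = -36/35; a_3 = (-36/35)/(27/2) = -8/105
  n = 4: D(4) = 4(4 + 3/2) = 22; numerator = 1(-8/105) - 2(-8/35) = 8/21; a_4 = (8/21)/(22) = 4/231
  n = 5: D(5) = 5(5 + 3/2) = 65/2; numerator = 1(4/231) - 2(-8/105) = 28/165; a_5 = (28/165)/(65/2) = 56/10725

r = 1/2; a_0 = 1; a_1 = 2/5; a_2 = -8/35; a_3 = -8/105; a_4 = 4/231; a_5 = 56/10725


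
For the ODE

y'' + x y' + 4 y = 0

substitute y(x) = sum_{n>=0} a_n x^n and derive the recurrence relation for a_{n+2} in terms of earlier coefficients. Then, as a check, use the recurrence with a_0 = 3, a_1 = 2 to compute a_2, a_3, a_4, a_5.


Substitute y = sum_n a_n x^n.
y''(x) has coefficient (n+2)(n+1) a_{n+2} at x^n;
x y'(x) has coefficient n a_n at x^n (shift);
4 y(x) has coefficient 4 a_n at x^n.
Matching x^n: (n+2)(n+1) a_{n+2} + (n + 4) a_n = 0.
Thus a_{n+2} = (-n - 4) / ((n+1)(n+2)) * a_n.

Check with a_0 = 3, a_1 = 2 (apply the recurrence for n = 0, 1, 2, 3): a_0 = 3, a_1 = 2, a_2 = -6, a_3 = -5/3, a_4 = 3, a_5 = 7/12.

a_(n+2) = (-n - 4) / ((n+1)(n+2)) * a_n; check: a_0 = 3, a_1 = 2, a_2 = -6, a_3 = -5/3, a_4 = 3, a_5 = 7/12


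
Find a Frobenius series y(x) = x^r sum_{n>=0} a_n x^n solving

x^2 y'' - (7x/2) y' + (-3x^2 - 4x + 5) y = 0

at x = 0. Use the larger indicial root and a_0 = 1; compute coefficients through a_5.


Write in Frobenius form y'' + (p(x)/x) y' + (q(x)/x^2) y = 0:
  p(x) = -7/2,  q(x) = -3x^2 - 4x + 5.
Indicial equation: r(r-1) + (-7/2) r + (5) = 0 -> roots r_1 = 5/2, r_2 = 2.
Take r = r_1 = 5/2. Let y(x) = x^r sum_{n>=0} a_n x^n with a_0 = 1.
Substitute y = x^r sum a_n x^n and match x^{r+n}. The recurrence is
  D(n) a_n - 4 a_{n-1} - 3 a_{n-2} = 0,  where D(n) = (r+n)(r+n-1) + (-7/2)(r+n) + (5).
  a_n = [4 a_{n-1} + 3 a_{n-2}] / D(n).
Since the indicial polynomial factors as (r - r_1)(r - r_2), D(n) = (r_1 + n - r_1)(r_1 + n - r_2) = n(n + 1/2).
Evaluating step by step (a_0 = 1):
  n = 1: D(1) = 1(1 + 1/2) = 3/2; numerator = 4(1) = 4; a_1 = (4)/(3/2) = 8/3
  n = 2: D(2) = 2(2 + 1/2) = 5; numerator = 4(8/3) + 3(1) = 41/3; a_2 = (41/3)/(5) = 41/15
  n = 3: D(3) = 3(3 + 1/2) = 21/2; numerator = 4(41/15) + 3(8/3) = 284/15; a_3 = (284/15)/(21/2) = 568/315
  n = 4: D(4) = 4(4 + 1/2) = 18; numerator = 4(568/315) + 3(41/15) = 971/63; a_4 = (971/63)/(18) = 971/1134
  n = 5: D(5) = 5(5 + 1/2) = 55/2; numerator = 4(971/1134) + 3(568/315) = 3578/405; a_5 = (3578/405)/(55/2) = 7156/22275

r = 5/2; a_0 = 1; a_1 = 8/3; a_2 = 41/15; a_3 = 568/315; a_4 = 971/1134; a_5 = 7156/22275


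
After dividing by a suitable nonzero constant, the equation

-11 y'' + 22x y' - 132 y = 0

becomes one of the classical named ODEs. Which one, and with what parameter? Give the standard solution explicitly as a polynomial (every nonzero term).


All three coefficients share the factor -11; dividing through by -11 gives  y'' - 2x y' + 12 y = 0.
This matches the Hermite equation y'' - 2x y' + 2n y = 0 with 2n = 12, so n = 6; the polynomial solution is H_6(x).
With y = sum_k a_k x^k, matching x^k gives (k+2)(k+1) a_{k+2} = 2(k - n) a_k = 2(k - 6) a_k. The right side vanishes at k = 6, so the series with the parity of 6 terminates at degree 6.
Standard normalization: leading coefficient of H_n is 2^n, so a_6 = 2^6 = 64. Work downward with a_k = (k+1)(k+2) a_{k+2} / (2(k - n)):
  a_4 = (5)(6)(64) / (2(4 - 6)) = 1920/(-4) = -480
  a_2 = (3)(4)(-480) / (2(2 - 6)) = -5760/(-8) = 720
  a_0 = (1)(2)(720) / (2(0 - 6)) = 1440/(-12) = -120
Hence H_6(x) = 64 x^6 - 480 x^4 + 720 x^2 - 120.

H_6(x); series = 64 x^6 - 480 x^4 + 720 x^2 - 120


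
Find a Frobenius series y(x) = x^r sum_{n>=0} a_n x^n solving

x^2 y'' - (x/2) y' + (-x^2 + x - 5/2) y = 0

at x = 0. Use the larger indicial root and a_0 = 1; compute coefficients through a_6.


Write in Frobenius form y'' + (p(x)/x) y' + (q(x)/x^2) y = 0:
  p(x) = -1/2,  q(x) = -x^2 + x - 5/2.
Indicial equation: r(r-1) + (-1/2) r + (-5/2) = 0 -> roots r_1 = 5/2, r_2 = -1.
Take r = r_1 = 5/2. Let y(x) = x^r sum_{n>=0} a_n x^n with a_0 = 1.
Substitute y = x^r sum a_n x^n and match x^{r+n}. The recurrence is
  D(n) a_n + 1 a_{n-1} - 1 a_{n-2} = 0,  where D(n) = (r+n)(r+n-1) + (-1/2)(r+n) + (-5/2).
  a_n = [-1 a_{n-1} + 1 a_{n-2}] / D(n).
Since the indicial polynomial factors as (r - r_1)(r - r_2), D(n) = (r_1 + n - r_1)(r_1 + n - r_2) = n(n + 7/2).
Evaluating step by step (a_0 = 1):
  n = 1: D(1) = 1(1 + 7/2) = 9/2; numerator = -1(1) = -1; a_1 = (-1)/(9/2) = -2/9
  n = 2: D(2) = 2(2 + 7/2) = 11; numerator = -1(-2/9) + 1(1) = 11/9; a_2 = (11/9)/(11) = 1/9
  n = 3: D(3) = 3(3 + 7/2) = 39/2; numerator = -1(1/9) + 1(-2/9) = -1/3; a_3 = (-1/3)/(39/2) = -2/117
  n = 4: D(4) = 4(4 + 7/2) = 30; numerator = -1(-2/117) + 1(1/9) = 5/39; a_4 = (5/39)/(30) = 1/234
  n = 5: D(5) = 5(5 + 7/2) = 85/2; numerator = -1(1/234) + 1(-2/117) = -5/234; a_5 = (-5/234)/(85/2) = -1/1989
  n = 6: D(6) = 6(6 + 7/2) = 57; numerator = -1(-1/1989) + 1(1/234) = 19/3978; a_6 = (19/3978)/(57) = 1/11934

r = 5/2; a_0 = 1; a_1 = -2/9; a_2 = 1/9; a_3 = -2/117; a_4 = 1/234; a_5 = -1/1989; a_6 = 1/11934


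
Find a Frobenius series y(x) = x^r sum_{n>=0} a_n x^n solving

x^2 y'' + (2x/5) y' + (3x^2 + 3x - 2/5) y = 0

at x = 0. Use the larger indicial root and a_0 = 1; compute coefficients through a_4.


Write in Frobenius form y'' + (p(x)/x) y' + (q(x)/x^2) y = 0:
  p(x) = 2/5,  q(x) = 3x^2 + 3x - 2/5.
Indicial equation: r(r-1) + (2/5) r + (-2/5) = 0 -> roots r_1 = 1, r_2 = -2/5.
Take r = r_1 = 1. Let y(x) = x^r sum_{n>=0} a_n x^n with a_0 = 1.
Substitute y = x^r sum a_n x^n and match x^{r+n}. The recurrence is
  D(n) a_n + 3 a_{n-1} + 3 a_{n-2} = 0,  where D(n) = (r+n)(r+n-1) + (2/5)(r+n) + (-2/5).
  a_n = [-3 a_{n-1} - 3 a_{n-2}] / D(n).
Since the indicial polynomial factors as (r - r_1)(r - r_2), D(n) = (r_1 + n - r_1)(r_1 + n - r_2) = n(n + 7/5).
Evaluating step by step (a_0 = 1):
  n = 1: D(1) = 1(1 + 7/5) = 12/5; numerator = -3(1) = -3; a_1 = (-3)/(12/5) = -5/4
  n = 2: D(2) = 2(2 + 7/5) = 34/5; numerator = -3(-5/4) - 3(1) = 3/4; a_2 = (3/4)/(34/5) = 15/136
  n = 3: D(3) = 3(3 + 7/5) = 66/5; numerator = -3(15/136) - 3(-5/4) = 465/136; a_3 = (465/136)/(66/5) = 775/2992
  n = 4: D(4) = 4(4 + 7/5) = 108/5; numerator = -3(775/2992) - 3(15/136) = -195/176; a_4 = (-195/176)/(108/5) = -325/6336

r = 1; a_0 = 1; a_1 = -5/4; a_2 = 15/136; a_3 = 775/2992; a_4 = -325/6336


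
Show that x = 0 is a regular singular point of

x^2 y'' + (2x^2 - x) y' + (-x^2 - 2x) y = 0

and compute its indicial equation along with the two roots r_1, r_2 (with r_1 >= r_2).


Divide by x^2 to reach normal form y'' + P_1(x) y' + P_2(x) y = 0 with P_1(x) = 2 - 1/x and P_2(x) = -1 - 2/x.
x = 0 is a singular point because the y'-coefficient 2 - 1/x has a pole at x = 0 and the y-coefficient -1 - 2/x has a pole at x = 0.
It is a regular singular point because x P_1(x) = p(x) = 2x - 1 and x^2 P_2(x) = q(x) = -x^2 - 2x are polynomials, hence analytic at x = 0.
p(0) = -1,  q(0) = 0.
Indicial equation: r(r-1) + p(0) r + q(0) = 0, i.e. r^2 + (p(0) - 1) r + q(0) = 0, i.e. r^2 - 2 r = 0.
Discriminant: (-2)^2 - 4(0) = 4, so r = (2 ± 2)/2.
Solving: r_1 = 2, r_2 = 0.

indicial: r^2 - 2 r = 0; roots r_1 = 2, r_2 = 0


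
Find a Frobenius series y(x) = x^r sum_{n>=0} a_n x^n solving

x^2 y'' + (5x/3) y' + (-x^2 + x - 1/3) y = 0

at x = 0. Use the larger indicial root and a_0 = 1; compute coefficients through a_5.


Write in Frobenius form y'' + (p(x)/x) y' + (q(x)/x^2) y = 0:
  p(x) = 5/3,  q(x) = -x^2 + x - 1/3.
Indicial equation: r(r-1) + (5/3) r + (-1/3) = 0 -> roots r_1 = 1/3, r_2 = -1.
Take r = r_1 = 1/3. Let y(x) = x^r sum_{n>=0} a_n x^n with a_0 = 1.
Substitute y = x^r sum a_n x^n and match x^{r+n}. The recurrence is
  D(n) a_n + 1 a_{n-1} - 1 a_{n-2} = 0,  where D(n) = (r+n)(r+n-1) + (5/3)(r+n) + (-1/3).
  a_n = [-1 a_{n-1} + 1 a_{n-2}] / D(n).
Since the indicial polynomial factors as (r - r_1)(r - r_2), D(n) = (r_1 + n - r_1)(r_1 + n - r_2) = n(n + 4/3).
Evaluating step by step (a_0 = 1):
  n = 1: D(1) = 1(1 + 4/3) = 7/3; numerator = -1(1) = -1; a_1 = (-1)/(7/3) = -3/7
  n = 2: D(2) = 2(2 + 4/3) = 20/3; numerator = -1(-3/7) + 1(1) = 10/7; a_2 = (10/7)/(20/3) = 3/14
  n = 3: D(3) = 3(3 + 4/3) = 13; numerator = -1(3/14) + 1(-3/7) = -9/14; a_3 = (-9/14)/(13) = -9/182
  n = 4: D(4) = 4(4 + 4/3) = 64/3; numerator = -1(-9/182) + 1(3/14) = 24/91; a_4 = (24/91)/(64/3) = 9/728
  n = 5: D(5) = 5(5 + 4/3) = 95/3; numerator = -1(9/728) + 1(-9/182) = -45/728; a_5 = (-45/728)/(95/3) = -27/13832

r = 1/3; a_0 = 1; a_1 = -3/7; a_2 = 3/14; a_3 = -9/182; a_4 = 9/728; a_5 = -27/13832


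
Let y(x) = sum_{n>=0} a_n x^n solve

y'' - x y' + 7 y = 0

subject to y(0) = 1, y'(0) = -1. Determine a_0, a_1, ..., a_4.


Ansatz: y(x) = sum_{n>=0} a_n x^n, so y'(x) = sum_{n>=1} n a_n x^(n-1) and y''(x) = sum_{n>=2} n(n-1) a_n x^(n-2).
Substitute into P(x) y'' + Q(x) y' + R(x) y = 0 with P(x) = 1, Q(x) = -x, R(x) = 7, and match powers of x.
Initial conditions: a_0 = 1, a_1 = -1.
Setting the coefficient of each power of x to zero and solving order by order (substituting the coefficients already found):
  x^0: 2 a_2 + 7 a_0 = 0  ->  2 a_2 = -7 a_0 = -7  ->  a_2 = -7/2
  x^1: 6 a_3 + 6 a_1 = 0  ->  6 a_3 = -6 a_1 = 6  ->  a_3 = 1
  x^2: 12 a_4 + 5 a_2 = 0  ->  12 a_4 = -5 a_2 = 35/2  ->  a_4 = 35/24
Truncated series: y(x) = 1 - x - (7/2) x^2 + x^3 + (35/24) x^4 + O(x^5).

a_0 = 1; a_1 = -1; a_2 = -7/2; a_3 = 1; a_4 = 35/24


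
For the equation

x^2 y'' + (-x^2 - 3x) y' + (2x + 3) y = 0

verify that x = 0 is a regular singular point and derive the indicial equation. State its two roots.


Divide by x^2 to reach normal form y'' + P_1(x) y' + P_2(x) y = 0 with P_1(x) = -1 - 3/x and P_2(x) = 2/x + 3/x^2.
x = 0 is a singular point because the y'-coefficient -1 - 3/x has a pole at x = 0 and the y-coefficient 2/x + 3/x^2 has a pole at x = 0.
It is a regular singular point because x P_1(x) = p(x) = -x - 3 and x^2 P_2(x) = q(x) = 2x + 3 are polynomials, hence analytic at x = 0.
p(0) = -3,  q(0) = 3.
Indicial equation: r(r-1) + p(0) r + q(0) = 0, i.e. r^2 + (p(0) - 1) r + q(0) = 0, i.e. r^2 - 4 r + 3 = 0.
Discriminant: (-4)^2 - 4(3) = 4, so r = (4 ± 2)/2.
Solving: r_1 = 3, r_2 = 1.

indicial: r^2 - 4 r + 3 = 0; roots r_1 = 3, r_2 = 1


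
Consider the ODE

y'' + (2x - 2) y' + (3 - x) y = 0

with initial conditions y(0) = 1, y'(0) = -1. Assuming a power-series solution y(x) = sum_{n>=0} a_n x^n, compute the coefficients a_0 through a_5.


Ansatz: y(x) = sum_{n>=0} a_n x^n, so y'(x) = sum_{n>=1} n a_n x^(n-1) and y''(x) = sum_{n>=2} n(n-1) a_n x^(n-2).
Substitute into P(x) y'' + Q(x) y' + R(x) y = 0 with P(x) = 1, Q(x) = 2x - 2, R(x) = 3 - x, and match powers of x.
Initial conditions: a_0 = 1, a_1 = -1.
Setting the coefficient of each power of x to zero and solving order by order (substituting the coefficients already found):
  x^0: 2 a_2 - 2 a_1 + 3 a_0 = 0  ->  2 a_2 = 2 a_1 - 3 a_0 = -5  ->  a_2 = -5/2
  x^1: 6 a_3 - 4 a_2 + 5 a_1 - a_0 = 0  ->  6 a_3 = 4 a_2 - 5 a_1 + a_0 = -4  ->  a_3 = -2/3
  x^2: 12 a_4 - 6 a_3 + 7 a_2 - a_1 = 0  ->  12 a_4 = 6 a_3 - 7 a_2 + a_1 = 25/2  ->  a_4 = 25/24
  x^3: 20 a_5 - 8 a_4 + 9 a_3 - a_2 = 0  ->  20 a_5 = 8 a_4 - 9 a_3 + a_2 = 71/6  ->  a_5 = 71/120
Truncated series: y(x) = 1 - x - (5/2) x^2 - (2/3) x^3 + (25/24) x^4 + (71/120) x^5 + O(x^6).

a_0 = 1; a_1 = -1; a_2 = -5/2; a_3 = -2/3; a_4 = 25/24; a_5 = 71/120


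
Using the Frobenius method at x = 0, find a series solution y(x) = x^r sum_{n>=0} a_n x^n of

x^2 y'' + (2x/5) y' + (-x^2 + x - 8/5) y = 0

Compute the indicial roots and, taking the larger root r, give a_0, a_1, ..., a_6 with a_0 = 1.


Write in Frobenius form y'' + (p(x)/x) y' + (q(x)/x^2) y = 0:
  p(x) = 2/5,  q(x) = -x^2 + x - 8/5.
Indicial equation: r(r-1) + (2/5) r + (-8/5) = 0 -> roots r_1 = 8/5, r_2 = -1.
Take r = r_1 = 8/5. Let y(x) = x^r sum_{n>=0} a_n x^n with a_0 = 1.
Substitute y = x^r sum a_n x^n and match x^{r+n}. The recurrence is
  D(n) a_n + 1 a_{n-1} - 1 a_{n-2} = 0,  where D(n) = (r+n)(r+n-1) + (2/5)(r+n) + (-8/5).
  a_n = [-1 a_{n-1} + 1 a_{n-2}] / D(n).
Since the indicial polynomial factors as (r - r_1)(r - r_2), D(n) = (r_1 + n - r_1)(r_1 + n - r_2) = n(n + 13/5).
Evaluating step by step (a_0 = 1):
  n = 1: D(1) = 1(1 + 13/5) = 18/5; numerator = -1(1) = -1; a_1 = (-1)/(18/5) = -5/18
  n = 2: D(2) = 2(2 + 13/5) = 46/5; numerator = -1(-5/18) + 1(1) = 23/18; a_2 = (23/18)/(46/5) = 5/36
  n = 3: D(3) = 3(3 + 13/5) = 84/5; numerator = -1(5/36) + 1(-5/18) = -5/12; a_3 = (-5/12)/(84/5) = -25/1008
  n = 4: D(4) = 4(4 + 13/5) = 132/5; numerator = -1(-25/1008) + 1(5/36) = 55/336; a_4 = (55/336)/(132/5) = 25/4032
  n = 5: D(5) = 5(5 + 13/5) = 38; numerator = -1(25/4032) + 1(-25/1008) = -125/4032; a_5 = (-125/4032)/(38) = -125/153216
  n = 6: D(6) = 6(6 + 13/5) = 258/5; numerator = -1(-125/153216) + 1(25/4032) = 1075/153216; a_6 = (1075/153216)/(258/5) = 125/919296

r = 8/5; a_0 = 1; a_1 = -5/18; a_2 = 5/36; a_3 = -25/1008; a_4 = 25/4032; a_5 = -125/153216; a_6 = 125/919296
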